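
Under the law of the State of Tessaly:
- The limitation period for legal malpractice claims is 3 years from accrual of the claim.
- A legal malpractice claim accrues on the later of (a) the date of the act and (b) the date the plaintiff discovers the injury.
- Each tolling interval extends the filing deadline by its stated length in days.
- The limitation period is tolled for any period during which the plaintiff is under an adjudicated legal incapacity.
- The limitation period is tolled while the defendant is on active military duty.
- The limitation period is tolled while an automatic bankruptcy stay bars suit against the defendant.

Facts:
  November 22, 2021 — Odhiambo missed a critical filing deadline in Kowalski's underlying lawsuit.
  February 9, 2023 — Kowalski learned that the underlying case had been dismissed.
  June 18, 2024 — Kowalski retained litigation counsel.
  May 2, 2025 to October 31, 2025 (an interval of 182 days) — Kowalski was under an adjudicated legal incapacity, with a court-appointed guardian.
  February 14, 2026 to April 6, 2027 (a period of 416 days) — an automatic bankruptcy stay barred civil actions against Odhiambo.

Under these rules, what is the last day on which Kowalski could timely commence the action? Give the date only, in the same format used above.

September 30, 2027

The claim accrued on February 9, 2023 — the later of the November 22, 2021 act and the February 9, 2023 discovery.
The untolled deadline — 3 years after February 9, 2023 — is February 9, 2026.
Because the plaintiff's legal incapacity ran from May 2, 2025 to October 31, 2025, the deadline is extended by 182 days to August 10, 2026.
The automatic bankruptcy stay from February 14, 2026 to April 6, 2027 tolled the period for 416 days, extending the deadline to September 30, 2027.
Nothing else in the chronology tolls or restarts the period.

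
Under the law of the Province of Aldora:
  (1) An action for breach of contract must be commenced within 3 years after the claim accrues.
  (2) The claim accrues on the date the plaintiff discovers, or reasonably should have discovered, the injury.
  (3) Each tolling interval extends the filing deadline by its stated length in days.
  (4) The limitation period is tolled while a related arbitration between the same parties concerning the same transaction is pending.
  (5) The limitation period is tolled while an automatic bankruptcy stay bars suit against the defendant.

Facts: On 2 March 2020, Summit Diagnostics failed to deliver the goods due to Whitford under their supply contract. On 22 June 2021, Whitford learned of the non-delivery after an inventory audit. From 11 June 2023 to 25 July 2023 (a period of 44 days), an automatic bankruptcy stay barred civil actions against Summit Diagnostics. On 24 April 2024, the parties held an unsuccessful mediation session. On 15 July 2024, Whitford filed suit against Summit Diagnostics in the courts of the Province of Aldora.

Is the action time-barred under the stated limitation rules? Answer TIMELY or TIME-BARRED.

Under the discovery rule, the claim accrued on 22 June 2021, when Whitford discovered the injury — not on the 2 March 2020 date of the underlying act.
The untolled deadline — 3 years after 22 June 2021 — is 22 June 2024.
The period was tolled for 44 days by the automatic bankruptcy stay (11 June 2023 to 25 July 2023), pushing the deadline to 5 August 2024.
None of the other events listed affects the running of the period under the stated rules.
Whitford filed on 15 July 2024, before the 5 August 2024 deadline, so the action is timely.

TIMELY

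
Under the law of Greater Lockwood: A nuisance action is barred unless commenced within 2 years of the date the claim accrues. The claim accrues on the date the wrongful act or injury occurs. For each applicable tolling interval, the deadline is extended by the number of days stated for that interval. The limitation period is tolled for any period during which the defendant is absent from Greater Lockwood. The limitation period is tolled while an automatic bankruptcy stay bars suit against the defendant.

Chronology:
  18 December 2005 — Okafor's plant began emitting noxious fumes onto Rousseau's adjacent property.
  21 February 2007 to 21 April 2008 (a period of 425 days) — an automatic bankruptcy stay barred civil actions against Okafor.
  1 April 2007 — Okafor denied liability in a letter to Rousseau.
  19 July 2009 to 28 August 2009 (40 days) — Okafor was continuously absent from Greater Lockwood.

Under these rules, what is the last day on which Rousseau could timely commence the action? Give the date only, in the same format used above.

15 February 2009

The limitation period began to run on 18 December 2005.
Adding the 2 years base period to 18 December 2005 gives a deadline of 18 December 2007, before any tolling.
The automatic bankruptcy stay from 21 February 2007 to 21 April 2008 tolled the period for 425 days, extending the deadline to 15 February 2009.
The defendant's absence from the jurisdiction starting 19 July 2009 came too late — the period had run on 15 February 2009 — and so does not extend the deadline.
None of the other events listed affects the running of the period under the stated rules.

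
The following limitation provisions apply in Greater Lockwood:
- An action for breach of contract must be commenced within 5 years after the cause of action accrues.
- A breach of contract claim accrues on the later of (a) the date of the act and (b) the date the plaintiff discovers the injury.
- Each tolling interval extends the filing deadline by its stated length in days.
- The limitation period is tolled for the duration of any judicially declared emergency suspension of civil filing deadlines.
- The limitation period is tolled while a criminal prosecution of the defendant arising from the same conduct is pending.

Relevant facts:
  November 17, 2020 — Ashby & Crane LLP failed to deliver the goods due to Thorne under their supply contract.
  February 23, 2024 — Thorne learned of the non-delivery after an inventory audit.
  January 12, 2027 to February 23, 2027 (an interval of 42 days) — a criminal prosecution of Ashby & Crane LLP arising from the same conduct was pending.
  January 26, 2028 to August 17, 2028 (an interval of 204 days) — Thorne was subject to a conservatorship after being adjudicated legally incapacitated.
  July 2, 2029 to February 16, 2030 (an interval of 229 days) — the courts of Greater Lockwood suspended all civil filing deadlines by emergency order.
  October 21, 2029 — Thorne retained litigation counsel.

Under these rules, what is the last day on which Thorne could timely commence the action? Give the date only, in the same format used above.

April 6, 2029

The claim accrued on February 23, 2024 — the later of the November 17, 2020 act and the February 23, 2024 discovery.
Adding the 5 years base period to February 23, 2024 gives a deadline of February 23, 2029, before any tolling.
The period was tolled for 42 days by the pending criminal prosecution (January 12, 2027 to February 23, 2027), pushing the deadline to April 6, 2029.
The emergency suspension of filing deadlines starting July 2, 2029 came too late — the period had run on April 6, 2029 — and so does not extend the deadline.
No stated provision tolls the period for the plaintiff's incapacity, so the interval from January 26, 2028 to August 17, 2028 has no effect on the deadline.
Nothing else in the chronology tolls or restarts the period.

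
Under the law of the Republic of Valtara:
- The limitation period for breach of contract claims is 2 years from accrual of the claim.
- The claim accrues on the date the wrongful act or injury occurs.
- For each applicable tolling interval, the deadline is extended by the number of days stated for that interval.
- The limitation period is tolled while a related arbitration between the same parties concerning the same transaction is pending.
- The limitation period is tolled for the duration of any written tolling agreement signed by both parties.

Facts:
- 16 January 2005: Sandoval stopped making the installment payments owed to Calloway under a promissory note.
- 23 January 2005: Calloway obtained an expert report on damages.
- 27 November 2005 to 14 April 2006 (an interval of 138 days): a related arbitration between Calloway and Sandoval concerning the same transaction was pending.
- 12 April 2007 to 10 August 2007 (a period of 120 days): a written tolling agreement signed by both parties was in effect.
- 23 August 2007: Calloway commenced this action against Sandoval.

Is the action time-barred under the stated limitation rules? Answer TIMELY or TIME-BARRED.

The claim accrued on 16 January 2005, the date of the act.
2 years from 16 January 2005 is 16 January 2007.
The pending related arbitration from 27 November 2005 to 14 April 2006 tolled the period for 138 days, extending the deadline to 3 June 2007.
Because the written tolling agreement ran from 12 April 2007 to 10 August 2007, the deadline is extended by 120 days to 1 October 2007.
The other events in the timeline have no effect on the limitation period under the stated rules.
The 23 August 2007 filing precedes the 1 October 2007 deadline; the claim is timely.

TIMELY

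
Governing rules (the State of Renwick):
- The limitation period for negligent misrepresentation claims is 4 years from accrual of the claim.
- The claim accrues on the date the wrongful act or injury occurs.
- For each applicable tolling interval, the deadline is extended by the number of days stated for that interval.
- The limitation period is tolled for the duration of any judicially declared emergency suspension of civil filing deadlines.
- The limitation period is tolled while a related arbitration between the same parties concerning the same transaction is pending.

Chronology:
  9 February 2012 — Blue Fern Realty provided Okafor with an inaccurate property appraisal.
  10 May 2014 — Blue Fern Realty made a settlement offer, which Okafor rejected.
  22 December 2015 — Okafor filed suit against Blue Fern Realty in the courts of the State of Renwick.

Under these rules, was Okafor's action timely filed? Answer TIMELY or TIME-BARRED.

TIMELY

The claim accrued on 9 February 2012, when the wrongful act occurred.
4 years from 9 February 2012 is 9 February 2016.
Nothing else in the chronology tolls or restarts the period.
The 22 December 2015 filing precedes the 9 February 2016 deadline; the claim is timely.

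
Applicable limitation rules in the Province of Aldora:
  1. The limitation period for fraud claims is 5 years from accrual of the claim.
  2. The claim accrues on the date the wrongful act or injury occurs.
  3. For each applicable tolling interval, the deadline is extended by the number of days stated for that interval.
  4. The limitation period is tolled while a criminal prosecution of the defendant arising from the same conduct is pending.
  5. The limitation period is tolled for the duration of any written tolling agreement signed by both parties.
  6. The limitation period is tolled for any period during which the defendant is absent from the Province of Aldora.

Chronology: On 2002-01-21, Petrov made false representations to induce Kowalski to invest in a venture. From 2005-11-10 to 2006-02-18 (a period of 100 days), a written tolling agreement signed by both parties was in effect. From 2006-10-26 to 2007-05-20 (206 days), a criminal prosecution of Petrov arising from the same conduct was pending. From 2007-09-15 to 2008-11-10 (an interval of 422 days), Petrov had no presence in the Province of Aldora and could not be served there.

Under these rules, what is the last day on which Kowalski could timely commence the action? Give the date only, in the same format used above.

The claim accrued on 2002-01-21, when the wrongful act occurred.
The untolled deadline — 5 years after 2002-01-21 — is 2007-01-21.
Because the written tolling agreement ran from 2005-11-10 to 2006-02-18, the deadline is extended by 100 days to 2007-05-01.
The pending criminal prosecution from 2006-10-26 to 2007-05-20 tolled the period for 206 days, extending the deadline to 2007-11-23.
The period was tolled for 422 days by the defendant's absence from the jurisdiction (2007-09-15 to 2008-11-10), pushing the deadline to 2009-01-18.

2009-01-18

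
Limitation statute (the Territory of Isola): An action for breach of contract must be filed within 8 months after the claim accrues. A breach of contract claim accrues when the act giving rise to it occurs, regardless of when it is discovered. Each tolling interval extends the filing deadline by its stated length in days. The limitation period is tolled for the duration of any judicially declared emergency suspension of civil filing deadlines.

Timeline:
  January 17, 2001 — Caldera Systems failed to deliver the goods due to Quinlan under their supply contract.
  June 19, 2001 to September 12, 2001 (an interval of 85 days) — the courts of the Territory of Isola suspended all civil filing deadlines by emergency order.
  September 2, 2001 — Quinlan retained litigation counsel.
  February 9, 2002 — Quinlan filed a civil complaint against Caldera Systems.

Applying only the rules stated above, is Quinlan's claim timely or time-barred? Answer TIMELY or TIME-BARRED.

TIME-BARRED

The claim accrued on January 17, 2001, the date of the act.
The untolled deadline — 8 months after January 17, 2001 — is September 17, 2001.
Because the emergency suspension of filing deadlines ran from June 19, 2001 to September 12, 2001, the deadline is extended by 85 days to December 11, 2001.
None of the other events listed affects the running of the period under the stated rules.
Filing on February 9, 2002 missed the December 11, 2001 deadline — the action is time-barred.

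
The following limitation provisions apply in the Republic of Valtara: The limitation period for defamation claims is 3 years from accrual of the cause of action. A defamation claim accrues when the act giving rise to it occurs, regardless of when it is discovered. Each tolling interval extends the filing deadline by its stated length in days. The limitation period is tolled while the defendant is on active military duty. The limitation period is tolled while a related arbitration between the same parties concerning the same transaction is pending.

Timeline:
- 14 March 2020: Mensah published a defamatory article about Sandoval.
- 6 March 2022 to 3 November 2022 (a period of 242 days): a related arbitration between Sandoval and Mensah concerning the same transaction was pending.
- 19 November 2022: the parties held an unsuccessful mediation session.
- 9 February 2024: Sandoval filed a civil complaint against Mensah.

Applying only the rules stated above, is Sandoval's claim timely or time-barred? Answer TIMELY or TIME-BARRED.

The cause of action accrued on 14 March 2020, the date of the act.
Adding the 3 years base period to 14 March 2020 gives a deadline of 14 March 2023, before any tolling.
Because the pending related arbitration ran from 6 March 2022 to 3 November 2022, the deadline is extended by 242 days to 11 November 2023.
None of the other events listed affects the running of the period under the stated rules.
Filing on 9 February 2024 missed the 11 November 2023 deadline — the action is time-barred.

TIME-BARRED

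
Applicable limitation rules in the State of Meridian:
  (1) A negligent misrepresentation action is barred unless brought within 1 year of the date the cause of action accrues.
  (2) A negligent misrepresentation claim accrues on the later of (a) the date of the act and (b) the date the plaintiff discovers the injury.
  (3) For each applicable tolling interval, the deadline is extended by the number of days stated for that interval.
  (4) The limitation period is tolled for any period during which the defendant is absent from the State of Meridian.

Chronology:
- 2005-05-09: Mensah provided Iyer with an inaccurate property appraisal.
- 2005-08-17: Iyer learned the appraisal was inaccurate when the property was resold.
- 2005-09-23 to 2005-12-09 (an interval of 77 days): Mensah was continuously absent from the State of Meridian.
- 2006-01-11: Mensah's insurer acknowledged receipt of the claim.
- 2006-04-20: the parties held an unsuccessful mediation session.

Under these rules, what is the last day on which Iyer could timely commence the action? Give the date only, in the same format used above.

2006-11-02

Taking the later of the act (2005-05-09) and discovery (2005-08-17), the claim accrued on 2005-08-17.
1 year from 2005-08-17 is 2006-08-17.
The defendant's absence from the jurisdiction from 2005-09-23 to 2005-12-09 tolled the period for 77 days, extending the deadline to 2006-11-02.
The other events in the timeline have no effect on the limitation period under the stated rules.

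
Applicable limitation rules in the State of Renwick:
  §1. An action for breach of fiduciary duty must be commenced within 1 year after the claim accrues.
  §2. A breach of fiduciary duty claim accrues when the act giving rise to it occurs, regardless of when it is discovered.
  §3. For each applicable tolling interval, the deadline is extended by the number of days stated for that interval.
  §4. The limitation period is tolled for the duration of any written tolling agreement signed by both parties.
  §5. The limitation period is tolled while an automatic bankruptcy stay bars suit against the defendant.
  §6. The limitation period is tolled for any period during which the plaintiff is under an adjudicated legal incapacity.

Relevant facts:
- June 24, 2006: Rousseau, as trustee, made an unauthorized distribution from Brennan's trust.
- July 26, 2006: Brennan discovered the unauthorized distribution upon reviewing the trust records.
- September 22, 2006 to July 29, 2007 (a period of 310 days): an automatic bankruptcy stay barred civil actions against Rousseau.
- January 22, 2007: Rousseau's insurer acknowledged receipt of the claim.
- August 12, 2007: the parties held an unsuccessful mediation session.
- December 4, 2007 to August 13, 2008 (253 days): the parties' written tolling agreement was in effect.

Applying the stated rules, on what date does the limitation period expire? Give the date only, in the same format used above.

January 7, 2009

The claim accrued on June 24, 2006, when the wrongful act occurred; under the stated occurrence rule the July 26, 2006 discovery does not delay accrual.
1 year from June 24, 2006 is June 24, 2007.
The period was tolled for 310 days by the automatic bankruptcy stay (September 22, 2006 to July 29, 2007), pushing the deadline to April 29, 2008.
The period was tolled for 253 days by the written tolling agreement (December 4, 2007 to August 13, 2008), pushing the deadline to January 7, 2009.
The other events in the timeline have no effect on the limitation period under the stated rules.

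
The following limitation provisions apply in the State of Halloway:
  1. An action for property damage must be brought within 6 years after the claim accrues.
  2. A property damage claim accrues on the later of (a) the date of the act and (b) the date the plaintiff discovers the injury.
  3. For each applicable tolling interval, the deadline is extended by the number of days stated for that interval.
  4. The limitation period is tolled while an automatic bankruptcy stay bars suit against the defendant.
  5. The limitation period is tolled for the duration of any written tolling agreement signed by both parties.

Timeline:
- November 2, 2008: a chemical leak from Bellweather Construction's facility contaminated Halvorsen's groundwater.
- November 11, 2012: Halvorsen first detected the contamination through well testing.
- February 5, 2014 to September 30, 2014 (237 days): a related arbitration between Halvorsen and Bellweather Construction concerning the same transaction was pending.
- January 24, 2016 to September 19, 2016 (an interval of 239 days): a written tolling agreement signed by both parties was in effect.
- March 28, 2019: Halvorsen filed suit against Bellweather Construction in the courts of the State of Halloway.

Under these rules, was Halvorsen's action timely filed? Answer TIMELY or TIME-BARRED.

TIMELY

The claim accrued on November 11, 2012 — the later of the November 2, 2008 act and the November 11, 2012 discovery.
6 years from November 11, 2012 is November 11, 2018.
The written tolling agreement from January 24, 2016 to September 19, 2016 tolled the period for 239 days, extending the deadline to July 8, 2019.
Although a pending arbitration ran from February 5, 2014 to September 30, 2014, the stated rules do not make that a tolling event, so it is disregarded.
Halvorsen filed on March 28, 2019, before the July 8, 2019 deadline, so the action is timely.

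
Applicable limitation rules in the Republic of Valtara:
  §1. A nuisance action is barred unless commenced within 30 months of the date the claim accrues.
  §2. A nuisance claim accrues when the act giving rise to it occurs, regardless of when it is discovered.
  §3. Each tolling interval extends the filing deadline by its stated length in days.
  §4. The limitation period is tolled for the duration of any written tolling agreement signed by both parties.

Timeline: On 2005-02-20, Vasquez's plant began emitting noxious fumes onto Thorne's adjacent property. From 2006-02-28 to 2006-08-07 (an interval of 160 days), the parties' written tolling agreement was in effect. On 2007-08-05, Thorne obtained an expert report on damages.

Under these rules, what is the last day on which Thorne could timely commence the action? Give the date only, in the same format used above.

The claim accrued on 2005-02-20, the date of the act.
The untolled deadline — 30 months after 2005-02-20 — is 2007-08-20.
Because the written tolling agreement ran from 2006-02-28 to 2006-08-07, the deadline is extended by 160 days to 2008-01-27.
Nothing else in the chronology tolls or restarts the period.

2008-01-27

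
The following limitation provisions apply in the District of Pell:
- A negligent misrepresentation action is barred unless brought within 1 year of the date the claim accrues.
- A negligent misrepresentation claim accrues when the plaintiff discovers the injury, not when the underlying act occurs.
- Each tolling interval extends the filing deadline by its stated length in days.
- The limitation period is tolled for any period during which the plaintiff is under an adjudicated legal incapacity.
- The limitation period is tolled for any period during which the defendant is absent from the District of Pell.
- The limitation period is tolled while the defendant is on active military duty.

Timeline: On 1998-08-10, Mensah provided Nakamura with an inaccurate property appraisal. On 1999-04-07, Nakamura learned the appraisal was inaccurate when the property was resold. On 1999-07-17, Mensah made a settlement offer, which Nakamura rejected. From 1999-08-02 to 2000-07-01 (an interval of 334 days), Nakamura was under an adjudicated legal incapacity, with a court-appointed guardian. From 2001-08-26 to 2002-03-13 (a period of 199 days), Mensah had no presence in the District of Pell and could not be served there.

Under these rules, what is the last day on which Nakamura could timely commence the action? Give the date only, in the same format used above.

2001-03-07

The claim did not accrue until Nakamura discovered the injury on 1999-04-07; the 1998-08-10 act date does not start the clock under the stated rule.
Adding the 1 year base period to 1999-04-07 gives a deadline of 2000-04-07, before any tolling.
Because the plaintiff's legal incapacity ran from 1999-08-02 to 2000-07-01, the deadline is extended by 334 days to 2001-03-07.
By the time the defendant's absence from the jurisdiction began on 2001-08-26, the limitation period had already expired on 2001-03-07; that interval cannot revive it.
The other events in the timeline have no effect on the limitation period under the stated rules.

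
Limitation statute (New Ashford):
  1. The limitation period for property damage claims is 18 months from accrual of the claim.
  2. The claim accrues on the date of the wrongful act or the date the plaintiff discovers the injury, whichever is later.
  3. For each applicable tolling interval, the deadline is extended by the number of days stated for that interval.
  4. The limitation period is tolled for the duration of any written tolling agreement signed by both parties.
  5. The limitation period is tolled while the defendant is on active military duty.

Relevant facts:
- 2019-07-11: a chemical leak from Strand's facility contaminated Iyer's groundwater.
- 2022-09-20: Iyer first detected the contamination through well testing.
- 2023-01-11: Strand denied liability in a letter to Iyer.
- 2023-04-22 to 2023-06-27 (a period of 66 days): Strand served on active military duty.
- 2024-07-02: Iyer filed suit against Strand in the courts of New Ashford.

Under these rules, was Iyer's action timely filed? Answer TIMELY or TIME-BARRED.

TIME-BARRED

Because discovery on 2022-09-20 post-dates the 2019-07-11 act, accrual under the later-of rule falls on 2022-09-20.
18 months from 2022-09-20 is 2024-03-20.
The defendant's active military service from 2023-04-22 to 2023-06-27 tolled the period for 66 days, extending the deadline to 2024-05-25.
Nothing else in the chronology tolls or restarts the period.
Filing on 2024-07-02 missed the 2024-05-25 deadline — the action is time-barred.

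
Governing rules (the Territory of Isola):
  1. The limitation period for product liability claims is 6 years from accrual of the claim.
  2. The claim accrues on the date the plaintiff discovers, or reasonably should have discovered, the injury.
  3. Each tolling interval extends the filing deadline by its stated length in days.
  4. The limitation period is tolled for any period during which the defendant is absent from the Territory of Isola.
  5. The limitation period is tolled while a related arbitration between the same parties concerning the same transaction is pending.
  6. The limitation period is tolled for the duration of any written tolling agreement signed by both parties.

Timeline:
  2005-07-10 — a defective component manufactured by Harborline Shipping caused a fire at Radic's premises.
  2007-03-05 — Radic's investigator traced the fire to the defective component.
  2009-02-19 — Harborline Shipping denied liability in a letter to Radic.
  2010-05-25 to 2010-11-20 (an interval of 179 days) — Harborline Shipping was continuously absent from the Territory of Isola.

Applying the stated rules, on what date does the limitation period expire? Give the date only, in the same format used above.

2013-08-31

Under the discovery rule, the claim accrued on 2007-03-05, when Radic discovered the injury — not on the 2005-07-10 date of the underlying act.
The untolled deadline — 6 years after 2007-03-05 — is 2013-03-05.
The defendant's absence from the jurisdiction from 2010-05-25 to 2010-11-20 tolled the period for 179 days, extending the deadline to 2013-08-31.
The other events in the timeline have no effect on the limitation period under the stated rules.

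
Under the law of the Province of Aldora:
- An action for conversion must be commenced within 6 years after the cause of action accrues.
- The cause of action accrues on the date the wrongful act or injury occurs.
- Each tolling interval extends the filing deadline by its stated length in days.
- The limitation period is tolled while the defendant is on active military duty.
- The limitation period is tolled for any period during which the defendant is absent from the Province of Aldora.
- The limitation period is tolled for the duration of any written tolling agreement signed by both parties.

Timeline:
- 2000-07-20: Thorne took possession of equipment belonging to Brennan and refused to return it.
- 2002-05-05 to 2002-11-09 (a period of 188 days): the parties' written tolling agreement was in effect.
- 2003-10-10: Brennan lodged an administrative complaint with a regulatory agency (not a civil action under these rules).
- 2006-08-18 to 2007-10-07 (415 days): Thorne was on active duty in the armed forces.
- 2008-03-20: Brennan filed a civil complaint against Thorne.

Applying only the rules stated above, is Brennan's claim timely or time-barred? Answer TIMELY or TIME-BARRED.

The limitation period began to run on 2000-07-20.
6 years from 2000-07-20 is 2006-07-20.
The period was tolled for 188 days by the written tolling agreement (2002-05-05 to 2002-11-09), pushing the deadline to 2007-01-24.
Because the defendant's active military service ran from 2006-08-18 to 2007-10-07, the deadline is extended by 415 days to 2008-03-14.
Nothing else in the chronology tolls or restarts the period.
The 2008-03-20 filing falls after the 2008-03-14 deadline; the claim is time-barred.

TIME-BARRED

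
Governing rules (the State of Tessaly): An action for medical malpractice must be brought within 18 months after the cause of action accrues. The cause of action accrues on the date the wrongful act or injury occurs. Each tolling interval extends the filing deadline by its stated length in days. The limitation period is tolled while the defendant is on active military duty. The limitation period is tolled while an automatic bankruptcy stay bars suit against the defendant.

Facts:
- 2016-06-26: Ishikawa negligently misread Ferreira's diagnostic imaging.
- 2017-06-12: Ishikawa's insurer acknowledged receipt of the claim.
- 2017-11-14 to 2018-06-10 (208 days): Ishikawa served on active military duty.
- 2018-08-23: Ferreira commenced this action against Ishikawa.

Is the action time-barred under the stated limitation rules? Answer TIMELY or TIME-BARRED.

TIME-BARRED

The cause of action accrued on 2016-06-26, the date of the act.
Adding the 18 months base period to 2016-06-26 gives a deadline of 2017-12-26, before any tolling.
The period was tolled for 208 days by the defendant's active military service (2017-11-14 to 2018-06-10), pushing the deadline to 2018-07-22.
The other events in the timeline have no effect on the limitation period under the stated rules.
The 2018-08-23 filing falls after the 2018-07-22 deadline; the claim is time-barred.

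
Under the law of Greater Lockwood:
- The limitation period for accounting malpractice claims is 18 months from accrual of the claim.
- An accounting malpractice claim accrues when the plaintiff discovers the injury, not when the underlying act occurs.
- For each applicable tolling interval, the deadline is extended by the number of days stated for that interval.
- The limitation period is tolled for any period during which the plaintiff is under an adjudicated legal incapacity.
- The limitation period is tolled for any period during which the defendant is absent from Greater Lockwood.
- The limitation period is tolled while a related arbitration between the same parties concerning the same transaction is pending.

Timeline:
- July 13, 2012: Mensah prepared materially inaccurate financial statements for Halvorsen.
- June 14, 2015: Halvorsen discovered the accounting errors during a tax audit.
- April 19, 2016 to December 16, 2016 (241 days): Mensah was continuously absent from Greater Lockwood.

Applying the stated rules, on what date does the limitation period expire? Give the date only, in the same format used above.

Accrual is tied to discovery, so the period began on June 14, 2015 rather than on July 13, 2012 when the act occurred.
18 months from June 14, 2015 is December 14, 2016.
The defendant's absence from the jurisdiction from April 19, 2016 to December 16, 2016 tolled the period for 241 days, extending the deadline to August 12, 2017.

August 12, 2017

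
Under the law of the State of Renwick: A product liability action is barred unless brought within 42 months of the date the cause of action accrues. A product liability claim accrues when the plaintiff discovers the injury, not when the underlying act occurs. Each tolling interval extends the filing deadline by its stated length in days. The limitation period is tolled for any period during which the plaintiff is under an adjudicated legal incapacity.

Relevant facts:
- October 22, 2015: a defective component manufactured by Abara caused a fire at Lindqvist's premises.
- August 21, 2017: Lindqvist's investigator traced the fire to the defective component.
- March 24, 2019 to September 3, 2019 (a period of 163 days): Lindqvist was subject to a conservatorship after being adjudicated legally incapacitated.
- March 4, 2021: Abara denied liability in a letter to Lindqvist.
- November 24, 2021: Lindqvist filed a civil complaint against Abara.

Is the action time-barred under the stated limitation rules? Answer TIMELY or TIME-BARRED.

Under the discovery rule, the claim accrued on August 21, 2017, when Lindqvist discovered the injury — not on the October 22, 2015 date of the underlying act.
Adding the 42 months base period to August 21, 2017 gives a deadline of February 21, 2021, before any tolling.
Because the plaintiff's legal incapacity ran from March 24, 2019 to September 3, 2019, the deadline is extended by 163 days to August 3, 2021.
Nothing else in the chronology tolls or restarts the period.
The November 24, 2021 filing falls after the August 3, 2021 deadline; the claim is time-barred.

TIME-BARRED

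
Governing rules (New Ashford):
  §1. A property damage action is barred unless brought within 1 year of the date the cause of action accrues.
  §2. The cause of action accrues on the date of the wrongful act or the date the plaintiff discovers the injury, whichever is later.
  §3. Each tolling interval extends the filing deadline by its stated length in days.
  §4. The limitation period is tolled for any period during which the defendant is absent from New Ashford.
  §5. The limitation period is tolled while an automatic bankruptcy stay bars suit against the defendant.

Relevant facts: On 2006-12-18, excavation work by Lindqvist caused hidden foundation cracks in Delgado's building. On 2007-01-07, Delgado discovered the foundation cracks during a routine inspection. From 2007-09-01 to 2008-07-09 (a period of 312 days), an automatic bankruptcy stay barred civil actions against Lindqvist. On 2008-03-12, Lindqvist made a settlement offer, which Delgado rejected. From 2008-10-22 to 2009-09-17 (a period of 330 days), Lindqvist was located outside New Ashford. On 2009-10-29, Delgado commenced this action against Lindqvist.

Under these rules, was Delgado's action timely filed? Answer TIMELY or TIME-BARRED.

Because discovery on 2007-01-07 post-dates the 2006-12-18 act, accrual under the later-of rule falls on 2007-01-07.
The untolled deadline — 1 year after 2007-01-07 — is 2008-01-07.
The period was tolled for 312 days by the automatic bankruptcy stay (2007-09-01 to 2008-07-09), pushing the deadline to 2008-11-14.
The defendant's absence from the jurisdiction from 2008-10-22 to 2009-09-17 tolled the period for 330 days, extending the deadline to 2009-10-10.
The other events in the timeline have no effect on the limitation period under the stated rules.
Filing on 2009-10-29 missed the 2009-10-10 deadline — the action is time-barred.

TIME-BARRED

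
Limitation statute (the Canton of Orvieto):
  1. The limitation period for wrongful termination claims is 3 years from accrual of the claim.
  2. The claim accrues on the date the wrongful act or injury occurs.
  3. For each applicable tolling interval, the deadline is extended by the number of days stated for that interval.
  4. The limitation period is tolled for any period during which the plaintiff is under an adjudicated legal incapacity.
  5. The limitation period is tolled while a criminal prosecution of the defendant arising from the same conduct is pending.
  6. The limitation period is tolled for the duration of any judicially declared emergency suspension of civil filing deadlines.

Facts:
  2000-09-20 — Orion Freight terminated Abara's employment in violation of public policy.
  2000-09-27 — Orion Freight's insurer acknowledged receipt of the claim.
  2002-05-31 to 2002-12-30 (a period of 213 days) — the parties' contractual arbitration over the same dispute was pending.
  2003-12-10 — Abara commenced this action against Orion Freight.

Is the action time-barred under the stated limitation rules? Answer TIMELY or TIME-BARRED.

The claim accrued on 2000-09-20, when the wrongful act occurred.
Adding the 3 years base period to 2000-09-20 gives a deadline of 2003-09-20, before any tolling.
No stated provision tolls the period for a pending arbitration, so the interval from 2002-05-31 to 2002-12-30 has no effect on the deadline.
Nothing else in the chronology tolls or restarts the period.
Filing on 2003-12-10 missed the 2003-09-20 deadline — the action is time-barred.

TIME-BARRED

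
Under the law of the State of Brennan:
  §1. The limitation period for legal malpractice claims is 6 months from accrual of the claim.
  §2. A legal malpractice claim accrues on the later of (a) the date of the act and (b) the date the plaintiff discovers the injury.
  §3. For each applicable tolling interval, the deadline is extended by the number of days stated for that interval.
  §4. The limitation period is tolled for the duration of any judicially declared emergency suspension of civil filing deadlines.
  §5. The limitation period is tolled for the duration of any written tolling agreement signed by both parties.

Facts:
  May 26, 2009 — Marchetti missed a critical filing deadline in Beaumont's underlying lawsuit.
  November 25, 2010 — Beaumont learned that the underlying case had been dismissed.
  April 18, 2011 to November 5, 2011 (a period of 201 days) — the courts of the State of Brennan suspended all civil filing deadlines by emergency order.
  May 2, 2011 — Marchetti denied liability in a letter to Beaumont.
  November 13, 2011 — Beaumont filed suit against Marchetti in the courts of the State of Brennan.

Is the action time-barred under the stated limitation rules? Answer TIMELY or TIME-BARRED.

Because discovery on November 25, 2010 post-dates the May 26, 2009 act, accrual under the later-of rule falls on November 25, 2010.
The untolled deadline — 6 months after November 25, 2010 — is May 25, 2011.
The period was tolled for 201 days by the emergency suspension of filing deadlines (April 18, 2011 to November 5, 2011), pushing the deadline to December 12, 2011.
None of the other events listed affects the running of the period under the stated rules.
The November 13, 2011 filing precedes the December 12, 2011 deadline; the claim is timely.

TIMELY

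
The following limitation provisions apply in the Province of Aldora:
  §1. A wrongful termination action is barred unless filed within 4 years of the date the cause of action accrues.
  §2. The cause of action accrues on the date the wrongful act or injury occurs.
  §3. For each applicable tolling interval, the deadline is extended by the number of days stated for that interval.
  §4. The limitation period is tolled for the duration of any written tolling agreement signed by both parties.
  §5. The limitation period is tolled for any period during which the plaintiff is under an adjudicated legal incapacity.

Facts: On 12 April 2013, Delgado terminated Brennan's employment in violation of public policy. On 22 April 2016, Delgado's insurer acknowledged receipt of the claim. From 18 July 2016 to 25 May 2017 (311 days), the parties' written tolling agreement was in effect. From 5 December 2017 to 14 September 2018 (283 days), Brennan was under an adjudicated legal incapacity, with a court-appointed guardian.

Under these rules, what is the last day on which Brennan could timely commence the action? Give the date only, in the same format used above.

27 November 2018

The limitation period began to run on 12 April 2013.
Adding the 4 years base period to 12 April 2013 gives a deadline of 12 April 2017, before any tolling.
The period was tolled for 311 days by the written tolling agreement (18 July 2016 to 25 May 2017), pushing the deadline to 17 February 2018.
Because the plaintiff's legal incapacity ran from 5 December 2017 to 14 September 2018, the deadline is extended by 283 days to 27 November 2018.
The other events in the timeline have no effect on the limitation period under the stated rules.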